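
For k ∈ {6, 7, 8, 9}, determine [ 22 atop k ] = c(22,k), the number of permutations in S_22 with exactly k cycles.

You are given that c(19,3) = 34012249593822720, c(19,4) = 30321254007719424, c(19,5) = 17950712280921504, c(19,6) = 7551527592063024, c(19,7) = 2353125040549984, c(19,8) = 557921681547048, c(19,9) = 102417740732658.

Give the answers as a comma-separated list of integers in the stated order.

i=20: T(20,4)=34012249593822720+19·30321254007719424=610116075740491776 | T(20,5)=30321254007719424+19·17950712280921504=371384787345228000 | T(20,6)=17950712280921504+19·7551527592063024=161429736530118960 | T(20,7)=7551527592063024+19·2353125040549984=52260903362512720 | T(20,8)=2353125040549984+19·557921681547048=12953636989943896 | T(20,9)=557921681547048+19·102417740732658=2503858755467550
i=21: T(21,5)=610116075740491776+20·371384787345228000=8037811822645051776 | T(21,6)=371384787345228000+20·161429736530118960=3599979517947607200 | T(21,7)=161429736530118960+20·52260903362512720=1206647803780373360 | T(21,8)=52260903362512720+20·12953636989943896=311333643161390640 | T(21,9)=12953636989943896+20·2503858755467550=63030812099294896
i=22: T(22,6)=8037811822645051776+21·3599979517947607200=83637381699544802976 | T(22,7)=3599979517947607200+21·1206647803780373360=28939583397335447760 | T(22,8)=1206647803780373360+21·311333643161390640=7744654310169576800 | T(22,9)=311333643161390640+21·63030812099294896=1634980697246583456
Read c(22,6) = 83637381699544802976, c(22,7) = 28939583397335447760, c(22,8) = 7744654310169576800, c(22,9) = 1634980697246583456.

83637381699544802976, 28939583397335447760, 7744654310169576800, 1634980697246583456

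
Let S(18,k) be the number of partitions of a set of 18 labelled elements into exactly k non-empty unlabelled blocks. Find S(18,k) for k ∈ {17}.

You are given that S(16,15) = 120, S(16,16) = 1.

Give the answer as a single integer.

i=17: T(17,16)=120+16·1=136 | T(17,17)=1+17·0=1
i=18: T(18,17)=136+17·1=153
Read S(18,17) = 153.

153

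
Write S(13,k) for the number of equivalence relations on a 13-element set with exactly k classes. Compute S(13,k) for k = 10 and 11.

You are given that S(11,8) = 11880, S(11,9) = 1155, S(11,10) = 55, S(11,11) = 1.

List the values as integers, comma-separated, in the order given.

i=12: T(12,9)=11880+9·1155=22275 | T(12,10)=1155+10·55=1705 | T(12,11)=55+11·1=66
i=13: T(13,10)=22275+10·1705=39325 | T(13,11)=1705+11·66=2431
Read S(13,10) = 39325, S(13,11) = 2431.

39325, 2431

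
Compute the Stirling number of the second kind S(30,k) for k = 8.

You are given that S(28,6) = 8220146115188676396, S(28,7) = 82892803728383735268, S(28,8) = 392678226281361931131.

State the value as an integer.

[29] T[29,7]:7*82892803728383735268+8220146115188676396=588469772213874823272 · T[29,8]:8*392678226281361931131+82892803728383735268=3224318613979279184316
[30] T[30,8]:8*3224318613979279184316+588469772213874823272=26383018684048108297800
Read S(30,8) = 26383018684048108297800.

26383018684048108297800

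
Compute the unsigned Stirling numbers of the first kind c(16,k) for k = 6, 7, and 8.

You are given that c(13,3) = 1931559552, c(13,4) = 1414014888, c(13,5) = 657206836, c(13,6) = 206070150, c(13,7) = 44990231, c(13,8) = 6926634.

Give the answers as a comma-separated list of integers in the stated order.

r14: T_14,4=13×1414014888+1931559552=20313753096; T_14,5=13×657206836+1414014888=9957703756; T_14,6=13×206070150+657206836=3336118786; T_14,7=13×44990231+206070150=790943153; T_14,8=13×6926634+44990231=135036473
r15: T_15,5=14×9957703756+20313753096=159721605680; T_15,6=14×3336118786+9957703756=56663366760; T_15,7=14×790943153+3336118786=14409322928; T_15,8=14×135036473+790943153=2681453775
r16: T_16,6=15×56663366760+159721605680=1009672107080; T_16,7=15×14409322928+56663366760=272803210680; T_16,8=15×2681453775+14409322928=54631129553
Read c(16,6) = 1009672107080, c(16,7) = 272803210680, c(16,8) = 54631129553.

1009672107080, 272803210680, 54631129553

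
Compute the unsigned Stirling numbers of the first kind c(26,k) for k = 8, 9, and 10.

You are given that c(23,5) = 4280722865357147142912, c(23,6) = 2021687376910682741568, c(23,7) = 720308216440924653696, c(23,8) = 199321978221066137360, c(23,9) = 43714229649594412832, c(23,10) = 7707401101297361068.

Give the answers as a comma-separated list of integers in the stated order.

4144457803247115877036800, 1001369304512841374110000, 196928100451110820242880

row 24: T[24][6]=23·2021687376910682741568+4280722865357147142912=50779532534302850198976  T[24][7]=23·720308216440924653696+2021687376910682741568=18588776355051949776576  T[24][8]=23·199321978221066137360+720308216440924653696=5304713715525445812976  T[24][9]=23·43714229649594412832+199321978221066137360=1204749260161737632496  T[24][10]=23·7707401101297361068+43714229649594412832=220984454979433717396
row 25: T[25][7]=24·18588776355051949776576+50779532534302850198976=496910165055549644836800  T[25][8]=24·5304713715525445812976+18588776355051949776576=145901905527662649288000  T[25][9]=24·1204749260161737632496+5304713715525445812976=34218695959407148992880  T[25][10]=24·220984454979433717396+1204749260161737632496=6508376179668146850000
row 26: T[26][8]=25·145901905527662649288000+496910165055549644836800=4144457803247115877036800  T[26][9]=25·34218695959407148992880+145901905527662649288000=1001369304512841374110000  T[26][10]=25·6508376179668146850000+34218695959407148992880=196928100451110820242880
Read c(26,8) = 4144457803247115877036800, c(26,9) = 1001369304512841374110000, c(26,10) = 196928100451110820242880.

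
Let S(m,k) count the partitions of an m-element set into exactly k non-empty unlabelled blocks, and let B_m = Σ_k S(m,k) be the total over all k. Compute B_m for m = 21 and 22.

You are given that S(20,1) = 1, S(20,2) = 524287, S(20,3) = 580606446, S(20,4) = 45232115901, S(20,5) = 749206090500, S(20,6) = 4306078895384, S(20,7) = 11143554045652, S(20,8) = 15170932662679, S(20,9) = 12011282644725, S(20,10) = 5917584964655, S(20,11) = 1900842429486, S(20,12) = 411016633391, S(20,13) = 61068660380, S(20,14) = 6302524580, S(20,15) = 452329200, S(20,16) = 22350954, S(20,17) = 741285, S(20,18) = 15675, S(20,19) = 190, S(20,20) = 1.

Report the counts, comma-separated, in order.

@21  (21,1):1·1+0→1, (21,2):524287·2+1→1048575, (21,3):580606446·3+524287→1742343625, (21,4):45232115901·4+580606446→181509070050, (21,5):749206090500·5+45232115901→3791262568401, (21,6):4306078895384·6+749206090500→26585679462804, (21,7):11143554045652·7+4306078895384→82310957214948, (21,8):15170932662679·8+11143554045652→132511015347084, (21,9):12011282644725·9+15170932662679→123272476465204, (21,10):5917584964655·10+12011282644725→71187132291275, (21,11):1900842429486·11+5917584964655→26826851689001, (21,12):411016633391·12+1900842429486→6833042030178, (21,13):61068660380·13+411016633391→1204909218331, (21,14):6302524580·14+61068660380→149304004500, (21,15):452329200·15+6302524580→13087462580, (21,16):22350954·16+452329200→809944464, (21,17):741285·17+22350954→34952799, (21,18):15675·18+741285→1023435, (21,19):190·19+15675→19285, (21,20):1·20+190→210, (21,21):0·21+1→1
@22  (22,1):1·1+0→1, (22,2):1048575·2+1→2097151, (22,3):1742343625·3+1048575→5228079450, (22,4):181509070050·4+1742343625→727778623825, (22,5):3791262568401·5+181509070050→19137821912055, (22,6):26585679462804·6+3791262568401→163305339345225, (22,7):82310957214948·7+26585679462804→602762379967440, (22,8):132511015347084·8+82310957214948→1142399079991620, (22,9):123272476465204·9+132511015347084→1241963303533920, (22,10):71187132291275·10+123272476465204→835143799377954, (22,11):26826851689001·11+71187132291275→366282500870286, (22,12):6833042030178·12+26826851689001→108823356051137, (22,13):1204909218331·13+6833042030178→22496861868481, (22,14):149304004500·14+1204909218331→3295165281331, (22,15):13087462580·15+149304004500→345615943200, (22,16):809944464·16+13087462580→26046574004, (22,17):34952799·17+809944464→1404142047, (22,18):1023435·18+34952799→53374629, (22,19):19285·19+1023435→1389850, (22,20):210·20+19285→23485, (22,21):1·21+210→231, (22,22):0·22+1→1
B_21 = ΣS(21,k) = 1+1048575+1742343625+181509070050+3791262568401+26585679462804+82310957214948+132511015347084+123272476465204+71187132291275+26826851689001+6833042030178+1204909218331+149304004500+13087462580+809944464+34952799+1023435+19285+210+1 = 474869816156751
B_22 = ΣS(22,k) = 1+2097151+5228079450+727778623825+19137821912055+163305339345225+602762379967440+1142399079991620+1241963303533920+835143799377954+366282500870286+108823356051137+22496861868481+3295165281331+345615943200+26046574004+1404142047+53374629+1389850+23485+231+1 = 4506715738447323

474869816156751, 4506715738447323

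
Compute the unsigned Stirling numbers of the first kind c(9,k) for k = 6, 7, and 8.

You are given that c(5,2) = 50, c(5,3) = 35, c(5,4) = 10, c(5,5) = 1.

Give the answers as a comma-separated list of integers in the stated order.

[6] T[6,3]:5*35+50=225 · T[6,4]:5*10+35=85 · T[6,5]:5*1+10=15 · T[6,6]:5*0+1=1
[7] T[7,4]:6*85+225=735 · T[7,5]:6*15+85=175 · T[7,6]:6*1+15=21 · T[7,7]:6*0+1=1
[8] T[8,5]:7*175+735=1960 · T[8,6]:7*21+175=322 · T[8,7]:7*1+21=28 · T[8,8]:7*0+1=1
[9] T[9,6]:8*322+1960=4536 · T[9,7]:8*28+322=546 · T[9,8]:8*1+28=36
Read c(9,6) = 4536, c(9,7) = 546, c(9,8) = 36.

4536, 546, 36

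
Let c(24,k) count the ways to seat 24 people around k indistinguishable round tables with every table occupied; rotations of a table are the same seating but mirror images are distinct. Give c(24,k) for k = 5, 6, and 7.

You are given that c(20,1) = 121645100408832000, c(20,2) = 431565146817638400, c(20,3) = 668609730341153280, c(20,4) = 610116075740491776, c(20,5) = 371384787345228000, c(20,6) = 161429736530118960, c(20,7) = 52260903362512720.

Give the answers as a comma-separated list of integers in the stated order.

105005310755917452984576, 50779532534302850198976, 18588776355051949776576

@21  (21,2):431565146817638400·20+121645100408832000→8752948036761600000, (21,3):668609730341153280·20+431565146817638400→13803759753640704000, (21,4):610116075740491776·20+668609730341153280→12870931245150988800, (21,5):371384787345228000·20+610116075740491776→8037811822645051776, (21,6):161429736530118960·20+371384787345228000→3599979517947607200, (21,7):52260903362512720·20+161429736530118960→1206647803780373360
@22  (22,3):13803759753640704000·21+8752948036761600000→298631902863216384000, (22,4):12870931245150988800·21+13803759753640704000→284093315901811468800, (22,5):8037811822645051776·21+12870931245150988800→181664979520697076096, (22,6):3599979517947607200·21+8037811822645051776→83637381699544802976, (22,7):1206647803780373360·21+3599979517947607200→28939583397335447760
@23  (23,4):284093315901811468800·22+298631902863216384000→6548684852703068697600, (23,5):181664979520697076096·22+284093315901811468800→4280722865357147142912, (23,6):83637381699544802976·22+181664979520697076096→2021687376910682741568, (23,7):28939583397335447760·22+83637381699544802976→720308216440924653696
@24  (24,5):4280722865357147142912·23+6548684852703068697600→105005310755917452984576, (24,6):2021687376910682741568·23+4280722865357147142912→50779532534302850198976, (24,7):720308216440924653696·23+2021687376910682741568→18588776355051949776576
Read c(24,5) = 105005310755917452984576, c(24,6) = 50779532534302850198976, c(24,7) = 18588776355051949776576.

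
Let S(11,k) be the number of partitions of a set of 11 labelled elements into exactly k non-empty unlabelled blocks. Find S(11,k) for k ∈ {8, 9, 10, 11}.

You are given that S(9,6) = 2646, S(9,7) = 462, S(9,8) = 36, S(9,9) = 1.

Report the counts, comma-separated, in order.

11880, 1155, 55, 1

row 10: T[10][7]=7·462+2646=5880  T[10][8]=8·36+462=750  T[10][9]=9·1+36=45  T[10][10]=10·0+1=1
row 11: T[11][8]=8·750+5880=11880  T[11][9]=9·45+750=1155  T[11][10]=10·1+45=55  T[11][11]=11·0+1=1
Read S(11,8) = 11880, S(11,9) = 1155, S(11,10) = 55, S(11,11) = 1.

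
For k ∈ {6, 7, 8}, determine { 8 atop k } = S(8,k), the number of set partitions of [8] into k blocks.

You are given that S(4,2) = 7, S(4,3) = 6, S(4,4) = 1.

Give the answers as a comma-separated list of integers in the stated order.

266, 28, 1

r5: T_5,3=3×6+7=25; T_5,4=4×1+6=10; T_5,5=5×0+1=1
r6: T_6,4=4×10+25=65; T_6,5=5×1+10=15; T_6,6=6×0+1=1
r7: T_7,5=5×15+65=140; T_7,6=6×1+15=21; T_7,7=7×0+1=1
r8: T_8,6=6×21+140=266; T_8,7=7×1+21=28; T_8,8=8×0+1=1
Read S(8,6) = 266, S(8,7) = 28, S(8,8) = 1.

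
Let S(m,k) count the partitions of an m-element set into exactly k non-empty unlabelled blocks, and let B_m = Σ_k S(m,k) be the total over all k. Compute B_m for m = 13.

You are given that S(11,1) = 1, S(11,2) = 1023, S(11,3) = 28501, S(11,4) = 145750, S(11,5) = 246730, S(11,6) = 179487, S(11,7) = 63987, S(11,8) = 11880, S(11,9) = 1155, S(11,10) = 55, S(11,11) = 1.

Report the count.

27644437

r12: T_12,1=1×1+0=1; T_12,2=2×1023+1=2047; T_12,3=3×28501+1023=86526; T_12,4=4×145750+28501=611501; T_12,5=5×246730+145750=1379400; T_12,6=6×179487+246730=1323652; T_12,7=7×63987+179487=627396; T_12,8=8×11880+63987=159027; T_12,9=9×1155+11880=22275; T_12,10=10×55+1155=1705; T_12,11=11×1+55=66; T_12,12=12×0+1=1
r13: T_13,1=1×1+0=1; T_13,2=2×2047+1=4095; T_13,3=3×86526+2047=261625; T_13,4=4×611501+86526=2532530; T_13,5=5×1379400+611501=7508501; T_13,6=6×1323652+1379400=9321312; T_13,7=7×627396+1323652=5715424; T_13,8=8×159027+627396=1899612; T_13,9=9×22275+159027=359502; T_13,10=10×1705+22275=39325; T_13,11=11×66+1705=2431; T_13,12=12×1+66=78; T_13,13=13×0+1=1
B_13 = ΣS(13,k) = 1+4095+261625+2532530+7508501+9321312+5715424+1899612+359502+39325+2431+78+1 = 27644437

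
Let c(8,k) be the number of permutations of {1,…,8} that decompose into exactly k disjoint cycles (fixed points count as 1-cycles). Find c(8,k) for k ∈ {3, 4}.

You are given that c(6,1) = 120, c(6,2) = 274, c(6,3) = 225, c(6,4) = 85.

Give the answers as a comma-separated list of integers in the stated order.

row 7: T[7][2]=6·274+120=1764  T[7][3]=6·225+274=1624  T[7][4]=6·85+225=735
row 8: T[8][3]=7·1624+1764=13132  T[8][4]=7·735+1624=6769
Read c(8,3) = 13132, c(8,4) = 6769.

13132, 6769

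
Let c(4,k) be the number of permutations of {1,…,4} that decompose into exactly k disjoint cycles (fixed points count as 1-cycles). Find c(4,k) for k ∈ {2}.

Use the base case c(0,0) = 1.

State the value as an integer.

@1  (1,1):0·0+1→1
@2  (2,1):1·1+0→1, (2,2):0·1+1→1
@3  (3,1):1·2+0→2, (3,2):1·2+1→3
@4  (4,2):3·3+2→11
Read c(4,2) = 11.

11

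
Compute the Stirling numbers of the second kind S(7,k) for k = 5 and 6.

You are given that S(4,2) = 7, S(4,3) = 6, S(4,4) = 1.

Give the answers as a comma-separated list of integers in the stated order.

140, 21

@5  (5,3):6·3+7→25, (5,4):1·4+6→10, (5,5):0·5+1→1
@6  (6,4):10·4+25→65, (6,5):1·5+10→15, (6,6):0·6+1→1
@7  (7,5):15·5+65→140, (7,6):1·6+15→21
Read S(7,5) = 140, S(7,6) = 21.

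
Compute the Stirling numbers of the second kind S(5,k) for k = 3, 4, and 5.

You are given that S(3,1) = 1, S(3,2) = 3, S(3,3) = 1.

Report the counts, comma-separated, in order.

25, 10, 1

[4] T[4,2]:2*3+1=7 · T[4,3]:3*1+3=6 · T[4,4]:4*0+1=1
[5] T[5,3]:3*6+7=25 · T[5,4]:4*1+6=10 · T[5,5]:5*0+1=1
Read S(5,3) = 25, S(5,4) = 10, S(5,5) = 1.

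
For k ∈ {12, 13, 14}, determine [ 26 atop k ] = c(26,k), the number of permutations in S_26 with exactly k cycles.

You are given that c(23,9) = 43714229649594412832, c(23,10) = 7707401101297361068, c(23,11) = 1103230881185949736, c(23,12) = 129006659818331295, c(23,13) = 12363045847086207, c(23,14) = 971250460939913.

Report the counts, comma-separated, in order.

4284218746244111474800, 480544558742733545125, 45145946926994481865

row 24: T[24][10]=23·7707401101297361068+43714229649594412832=220984454979433717396  T[24][11]=23·1103230881185949736+7707401101297361068=33081711368574204996  T[24][12]=23·129006659818331295+1103230881185949736=4070384057007569521  T[24][13]=23·12363045847086207+129006659818331295=413356714301314056  T[24][14]=23·971250460939913+12363045847086207=34701806448704206
row 25: T[25][11]=24·33081711368574204996+220984454979433717396=1014945527825214637300  T[25][12]=24·4070384057007569521+33081711368574204996=130770928736755873500  T[25][13]=24·413356714301314056+4070384057007569521=13990945200239106865  T[25][14]=24·34701806448704206+413356714301314056=1246200069070215000
row 26: T[26][12]=25·130770928736755873500+1014945527825214637300=4284218746244111474800  T[26][13]=25·13990945200239106865+130770928736755873500=480544558742733545125  T[26][14]=25·1246200069070215000+13990945200239106865=45145946926994481865
Read c(26,12) = 4284218746244111474800, c(26,13) = 480544558742733545125, c(26,14) = 45145946926994481865.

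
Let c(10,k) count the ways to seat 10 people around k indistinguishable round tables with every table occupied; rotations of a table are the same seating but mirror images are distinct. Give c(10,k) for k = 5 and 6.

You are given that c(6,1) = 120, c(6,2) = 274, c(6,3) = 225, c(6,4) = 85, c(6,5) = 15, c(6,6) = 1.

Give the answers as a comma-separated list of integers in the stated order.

269325, 63273

r7: T_7,2=6×274+120=1764; T_7,3=6×225+274=1624; T_7,4=6×85+225=735; T_7,5=6×15+85=175; T_7,6=6×1+15=21
r8: T_8,3=7×1624+1764=13132; T_8,4=7×735+1624=6769; T_8,5=7×175+735=1960; T_8,6=7×21+175=322
r9: T_9,4=8×6769+13132=67284; T_9,5=8×1960+6769=22449; T_9,6=8×322+1960=4536
r10: T_10,5=9×22449+67284=269325; T_10,6=9×4536+22449=63273
Read c(10,5) = 269325, c(10,6) = 63273.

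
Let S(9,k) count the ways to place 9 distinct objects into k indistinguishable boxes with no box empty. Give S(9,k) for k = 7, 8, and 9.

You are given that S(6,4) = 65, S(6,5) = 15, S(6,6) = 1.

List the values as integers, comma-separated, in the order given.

i=7: T(7,5)=65+5·15=140 | T(7,6)=15+6·1=21 | T(7,7)=1+7·0=1
i=8: T(8,6)=140+6·21=266 | T(8,7)=21+7·1=28 | T(8,8)=1+8·0=1
i=9: T(9,7)=266+7·28=462 | T(9,8)=28+8·1=36 | T(9,9)=1+9·0=1
Read S(9,7) = 462, S(9,8) = 36, S(9,9) = 1.

462, 36, 1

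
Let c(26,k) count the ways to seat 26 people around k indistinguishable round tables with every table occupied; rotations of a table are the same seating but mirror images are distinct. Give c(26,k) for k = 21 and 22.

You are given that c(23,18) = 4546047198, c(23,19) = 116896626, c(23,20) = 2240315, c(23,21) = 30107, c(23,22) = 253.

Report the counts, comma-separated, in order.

17247104875, 333685495

i=24: T(24,19)=4546047198+23·116896626=7234669596 | T(24,20)=116896626+23·2240315=168423871 | T(24,21)=2240315+23·30107=2932776 | T(24,22)=30107+23·253=35926
i=25: T(25,20)=7234669596+24·168423871=11276842500 | T(25,21)=168423871+24·2932776=238810495 | T(25,22)=2932776+24·35926=3795000
i=26: T(26,21)=11276842500+25·238810495=17247104875 | T(26,22)=238810495+25·3795000=333685495
Read c(26,21) = 17247104875, c(26,22) = 333685495.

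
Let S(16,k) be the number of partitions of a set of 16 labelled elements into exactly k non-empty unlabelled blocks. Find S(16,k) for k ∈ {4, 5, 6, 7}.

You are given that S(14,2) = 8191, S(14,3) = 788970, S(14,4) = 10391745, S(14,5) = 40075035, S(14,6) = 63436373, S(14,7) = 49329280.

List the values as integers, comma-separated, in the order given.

r15: T_15,3=3×788970+8191=2375101; T_15,4=4×10391745+788970=42355950; T_15,5=5×40075035+10391745=210766920; T_15,6=6×63436373+40075035=420693273; T_15,7=7×49329280+63436373=408741333
r16: T_16,4=4×42355950+2375101=171798901; T_16,5=5×210766920+42355950=1096190550; T_16,6=6×420693273+210766920=2734926558; T_16,7=7×408741333+420693273=3281882604
Read S(16,4) = 171798901, S(16,5) = 1096190550, S(16,6) = 2734926558, S(16,7) = 3281882604.

171798901, 1096190550, 2734926558, 3281882604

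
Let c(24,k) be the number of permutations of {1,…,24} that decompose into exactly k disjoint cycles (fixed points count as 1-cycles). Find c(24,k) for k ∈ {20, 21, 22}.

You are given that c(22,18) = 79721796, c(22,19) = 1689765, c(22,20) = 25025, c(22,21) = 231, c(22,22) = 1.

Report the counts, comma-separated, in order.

r23: T_23,19=22×1689765+79721796=116896626; T_23,20=22×25025+1689765=2240315; T_23,21=22×231+25025=30107; T_23,22=22×1+231=253
r24: T_24,20=23×2240315+116896626=168423871; T_24,21=23×30107+2240315=2932776; T_24,22=23×253+30107=35926
Read c(24,20) = 168423871, c(24,21) = 2932776, c(24,22) = 35926.

168423871, 2932776, 35926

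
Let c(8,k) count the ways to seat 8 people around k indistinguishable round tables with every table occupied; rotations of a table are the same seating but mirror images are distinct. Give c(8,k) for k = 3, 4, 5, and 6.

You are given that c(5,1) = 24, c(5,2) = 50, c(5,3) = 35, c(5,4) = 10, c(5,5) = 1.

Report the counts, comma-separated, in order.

i=6: T(6,1)=0+5·24=120 | T(6,2)=24+5·50=274 | T(6,3)=50+5·35=225 | T(6,4)=35+5·10=85 | T(6,5)=10+5·1=15 | T(6,6)=1+5·0=1
i=7: T(7,2)=120+6·274=1764 | T(7,3)=274+6·225=1624 | T(7,4)=225+6·85=735 | T(7,5)=85+6·15=175 | T(7,6)=15+6·1=21
i=8: T(8,3)=1764+7·1624=13132 | T(8,4)=1624+7·735=6769 | T(8,5)=735+7·175=1960 | T(8,6)=175+7·21=322
Read c(8,3) = 13132, c(8,4) = 6769, c(8,5) = 1960, c(8,6) = 322.

13132, 6769, 1960, 322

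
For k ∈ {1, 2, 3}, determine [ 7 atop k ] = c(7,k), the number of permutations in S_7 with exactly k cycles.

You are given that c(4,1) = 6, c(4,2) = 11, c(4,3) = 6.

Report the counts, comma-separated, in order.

[5] T[5,1]:4*6+0=24 · T[5,2]:4*11+6=50 · T[5,3]:4*6+11=35
[6] T[6,1]:5*24+0=120 · T[6,2]:5*50+24=274 · T[6,3]:5*35+50=225
[7] T[7,1]:6*120+0=720 · T[7,2]:6*274+120=1764 · T[7,3]:6*225+274=1624
Read c(7,1) = 720, c(7,2) = 1764, c(7,3) = 1624.

720, 1764, 1624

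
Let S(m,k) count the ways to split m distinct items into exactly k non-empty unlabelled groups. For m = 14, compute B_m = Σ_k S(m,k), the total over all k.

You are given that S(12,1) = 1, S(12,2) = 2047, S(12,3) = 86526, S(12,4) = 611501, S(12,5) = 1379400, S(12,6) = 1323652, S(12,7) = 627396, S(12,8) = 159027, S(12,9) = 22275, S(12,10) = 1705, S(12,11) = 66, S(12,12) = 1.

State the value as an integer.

190899322

[13] T[13,1]:1*1+0=1 · T[13,2]:2*2047+1=4095 · T[13,3]:3*86526+2047=261625 · T[13,4]:4*611501+86526=2532530 · T[13,5]:5*1379400+611501=7508501 · T[13,6]:6*1323652+1379400=9321312 · T[13,7]:7*627396+1323652=5715424 · T[13,8]:8*159027+627396=1899612 · T[13,9]:9*22275+159027=359502 · T[13,10]:10*1705+22275=39325 · T[13,11]:11*66+1705=2431 · T[13,12]:12*1+66=78 · T[13,13]:13*0+1=1
[14] T[14,1]:1*1+0=1 · T[14,2]:2*4095+1=8191 · T[14,3]:3*261625+4095=788970 · T[14,4]:4*2532530+261625=10391745 · T[14,5]:5*7508501+2532530=40075035 · T[14,6]:6*9321312+7508501=63436373 · T[14,7]:7*5715424+9321312=49329280 · T[14,8]:8*1899612+5715424=20912320 · T[14,9]:9*359502+1899612=5135130 · T[14,10]:10*39325+359502=752752 · T[14,11]:11*2431+39325=66066 · T[14,12]:12*78+2431=3367 · T[14,13]:13*1+78=91 · T[14,14]:14*0+1=1
B_14 = ΣS(14,k) = 1+8191+788970+10391745+40075035+63436373+49329280+20912320+5135130+752752+66066+3367+91+1 = 190899322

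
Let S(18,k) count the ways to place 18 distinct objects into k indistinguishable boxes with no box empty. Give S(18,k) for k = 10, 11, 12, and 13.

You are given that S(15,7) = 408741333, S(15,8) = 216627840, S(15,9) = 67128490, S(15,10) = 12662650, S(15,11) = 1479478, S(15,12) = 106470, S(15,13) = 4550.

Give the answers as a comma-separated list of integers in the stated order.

[16] T[16,8]:8*216627840+408741333=2141764053 · T[16,9]:9*67128490+216627840=820784250 · T[16,10]:10*12662650+67128490=193754990 · T[16,11]:11*1479478+12662650=28936908 · T[16,12]:12*106470+1479478=2757118 · T[16,13]:13*4550+106470=165620
[17] T[17,9]:9*820784250+2141764053=9528822303 · T[17,10]:10*193754990+820784250=2758334150 · T[17,11]:11*28936908+193754990=512060978 · T[17,12]:12*2757118+28936908=62022324 · T[17,13]:13*165620+2757118=4910178
[18] T[18,10]:10*2758334150+9528822303=37112163803 · T[18,11]:11*512060978+2758334150=8391004908 · T[18,12]:12*62022324+512060978=1256328866 · T[18,13]:13*4910178+62022324=125854638
Read S(18,10) = 37112163803, S(18,11) = 8391004908, S(18,12) = 1256328866, S(18,13) = 125854638.

37112163803, 8391004908, 1256328866, 125854638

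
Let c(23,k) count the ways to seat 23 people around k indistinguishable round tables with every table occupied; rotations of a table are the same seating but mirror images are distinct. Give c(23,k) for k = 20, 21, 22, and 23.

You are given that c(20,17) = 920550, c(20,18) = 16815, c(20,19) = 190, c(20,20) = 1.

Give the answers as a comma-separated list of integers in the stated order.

2240315, 30107, 253, 1

r21: T_21,18=20×16815+920550=1256850; T_21,19=20×190+16815=20615; T_21,20=20×1+190=210; T_21,21=20×0+1=1
r22: T_22,19=21×20615+1256850=1689765; T_22,20=21×210+20615=25025; T_22,21=21×1+210=231; T_22,22=21×0+1=1
r23: T_23,20=22×25025+1689765=2240315; T_23,21=22×231+25025=30107; T_23,22=22×1+231=253; T_23,23=22×0+1=1
Read c(23,20) = 2240315, c(23,21) = 30107, c(23,22) = 253, c(23,23) = 1.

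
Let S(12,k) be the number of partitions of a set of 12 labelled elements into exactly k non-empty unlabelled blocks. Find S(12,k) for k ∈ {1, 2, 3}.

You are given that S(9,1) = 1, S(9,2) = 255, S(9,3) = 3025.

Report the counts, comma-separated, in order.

1, 2047, 86526

[10] T[10,1]:1*1+0=1 · T[10,2]:2*255+1=511 · T[10,3]:3*3025+255=9330
[11] T[11,1]:1*1+0=1 · T[11,2]:2*511+1=1023 · T[11,3]:3*9330+511=28501
[12] T[12,1]:1*1+0=1 · T[12,2]:2*1023+1=2047 · T[12,3]:3*28501+1023=86526
Read S(12,1) = 1, S(12,2) = 2047, S(12,3) = 86526.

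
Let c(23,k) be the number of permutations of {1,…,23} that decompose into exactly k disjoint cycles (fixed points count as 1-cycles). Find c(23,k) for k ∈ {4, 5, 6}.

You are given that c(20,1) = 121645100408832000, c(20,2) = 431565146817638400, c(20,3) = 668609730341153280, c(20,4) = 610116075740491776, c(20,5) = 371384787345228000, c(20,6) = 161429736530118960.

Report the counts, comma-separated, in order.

6548684852703068697600, 4280722865357147142912, 2021687376910682741568

i=21: T(21,2)=121645100408832000+20·431565146817638400=8752948036761600000 | T(21,3)=431565146817638400+20·668609730341153280=13803759753640704000 | T(21,4)=668609730341153280+20·610116075740491776=12870931245150988800 | T(21,5)=610116075740491776+20·371384787345228000=8037811822645051776 | T(21,6)=371384787345228000+20·161429736530118960=3599979517947607200
i=22: T(22,3)=8752948036761600000+21·13803759753640704000=298631902863216384000 | T(22,4)=13803759753640704000+21·12870931245150988800=284093315901811468800 | T(22,5)=12870931245150988800+21·8037811822645051776=181664979520697076096 | T(22,6)=8037811822645051776+21·3599979517947607200=83637381699544802976
i=23: T(23,4)=298631902863216384000+22·284093315901811468800=6548684852703068697600 | T(23,5)=284093315901811468800+22·181664979520697076096=4280722865357147142912 | T(23,6)=181664979520697076096+22·83637381699544802976=2021687376910682741568
Read c(23,4) = 6548684852703068697600, c(23,5) = 4280722865357147142912, c(23,6) = 2021687376910682741568.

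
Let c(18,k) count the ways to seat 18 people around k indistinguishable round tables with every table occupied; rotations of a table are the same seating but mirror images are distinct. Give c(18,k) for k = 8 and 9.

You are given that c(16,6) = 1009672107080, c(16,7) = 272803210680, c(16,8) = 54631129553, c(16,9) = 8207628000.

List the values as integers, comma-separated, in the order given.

24871845297936, 4308105301929

[17] T[17,7]:16*272803210680+1009672107080=5374523477960 · T[17,8]:16*54631129553+272803210680=1146901283528 · T[17,9]:16*8207628000+54631129553=185953177553
[18] T[18,8]:17*1146901283528+5374523477960=24871845297936 · T[18,9]:17*185953177553+1146901283528=4308105301929
Read c(18,8) = 24871845297936, c(18,9) = 4308105301929.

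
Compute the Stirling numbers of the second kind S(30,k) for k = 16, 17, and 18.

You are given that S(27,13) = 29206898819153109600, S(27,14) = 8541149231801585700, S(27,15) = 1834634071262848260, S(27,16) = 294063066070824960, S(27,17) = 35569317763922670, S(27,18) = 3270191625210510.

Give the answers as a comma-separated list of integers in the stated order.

r28: T_28,14=14×8541149231801585700+29206898819153109600=148782988064375309400; T_28,15=15×1834634071262848260+8541149231801585700=36060660300744309600; T_28,16=16×294063066070824960+1834634071262848260=6539643128396047620; T_28,17=17×35569317763922670+294063066070824960=898741468057510350; T_28,18=18×3270191625210510+35569317763922670=94432767017711850
r29: T_29,15=15×36060660300744309600+148782988064375309400=689692892575539953400; T_29,16=16×6539643128396047620+36060660300744309600=140694950355081071520; T_29,17=17×898741468057510350+6539643128396047620=21818248085373723570; T_29,18=18×94432767017711850+898741468057510350=2598531274376323650
r30: T_30,16=16×140694950355081071520+689692892575539953400=2940812098256837097720; T_30,17=17×21818248085373723570+140694950355081071520=511605167806434372210; T_30,18=18×2598531274376323650+21818248085373723570=68591811024147549270
Read S(30,16) = 2940812098256837097720, S(30,17) = 511605167806434372210, S(30,18) = 68591811024147549270.

2940812098256837097720, 511605167806434372210, 68591811024147549270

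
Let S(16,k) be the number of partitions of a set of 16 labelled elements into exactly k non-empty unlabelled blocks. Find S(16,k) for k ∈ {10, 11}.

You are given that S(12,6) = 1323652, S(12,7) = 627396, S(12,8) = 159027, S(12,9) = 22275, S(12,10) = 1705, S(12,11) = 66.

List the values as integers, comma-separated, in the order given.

@13  (13,7):627396·7+1323652→5715424, (13,8):159027·8+627396→1899612, (13,9):22275·9+159027→359502, (13,10):1705·10+22275→39325, (13,11):66·11+1705→2431
@14  (14,8):1899612·8+5715424→20912320, (14,9):359502·9+1899612→5135130, (14,10):39325·10+359502→752752, (14,11):2431·11+39325→66066
@15  (15,9):5135130·9+20912320→67128490, (15,10):752752·10+5135130→12662650, (15,11):66066·11+752752→1479478
@16  (16,10):12662650·10+67128490→193754990, (16,11):1479478·11+12662650→28936908
Read S(16,10) = 193754990, S(16,11) = 28936908.

193754990, 28936908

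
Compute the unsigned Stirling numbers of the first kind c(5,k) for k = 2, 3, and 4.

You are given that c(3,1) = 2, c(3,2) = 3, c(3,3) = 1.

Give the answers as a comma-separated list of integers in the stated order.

50, 35, 10

r4: T_4,1=3×2+0=6; T_4,2=3×3+2=11; T_4,3=3×1+3=6; T_4,4=3×0+1=1
r5: T_5,2=4×11+6=50; T_5,3=4×6+11=35; T_5,4=4×1+6=10
Read c(5,2) = 50, c(5,3) = 35, c(5,4) = 10.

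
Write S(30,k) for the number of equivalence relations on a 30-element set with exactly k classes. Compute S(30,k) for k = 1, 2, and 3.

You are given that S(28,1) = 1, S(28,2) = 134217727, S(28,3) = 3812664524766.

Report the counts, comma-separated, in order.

row 29: T[29][1]=1·1+0=1  T[29][2]=2·134217727+1=268435455  T[29][3]=3·3812664524766+134217727=11438127792025
row 30: T[30][1]=1·1+0=1  T[30][2]=2·268435455+1=536870911  T[30][3]=3·11438127792025+268435455=34314651811530
Read S(30,1) = 1, S(30,2) = 536870911, S(30,3) = 34314651811530.

1, 536870911, 34314651811530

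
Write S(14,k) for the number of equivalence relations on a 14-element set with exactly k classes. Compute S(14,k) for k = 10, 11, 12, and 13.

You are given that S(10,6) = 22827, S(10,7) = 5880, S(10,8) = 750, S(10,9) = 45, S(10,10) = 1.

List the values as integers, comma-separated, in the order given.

752752, 66066, 3367, 91

r11: T_11,7=7×5880+22827=63987; T_11,8=8×750+5880=11880; T_11,9=9×45+750=1155; T_11,10=10×1+45=55; T_11,11=11×0+1=1
r12: T_12,8=8×11880+63987=159027; T_12,9=9×1155+11880=22275; T_12,10=10×55+1155=1705; T_12,11=11×1+55=66; T_12,12=12×0+1=1
r13: T_13,9=9×22275+159027=359502; T_13,10=10×1705+22275=39325; T_13,11=11×66+1705=2431; T_13,12=12×1+66=78; T_13,13=13×0+1=1
r14: T_14,10=10×39325+359502=752752; T_14,11=11×2431+39325=66066; T_14,12=12×78+2431=3367; T_14,13=13×1+78=91
Read S(14,10) = 752752, S(14,11) = 66066, S(14,12) = 3367, S(14,13) = 91.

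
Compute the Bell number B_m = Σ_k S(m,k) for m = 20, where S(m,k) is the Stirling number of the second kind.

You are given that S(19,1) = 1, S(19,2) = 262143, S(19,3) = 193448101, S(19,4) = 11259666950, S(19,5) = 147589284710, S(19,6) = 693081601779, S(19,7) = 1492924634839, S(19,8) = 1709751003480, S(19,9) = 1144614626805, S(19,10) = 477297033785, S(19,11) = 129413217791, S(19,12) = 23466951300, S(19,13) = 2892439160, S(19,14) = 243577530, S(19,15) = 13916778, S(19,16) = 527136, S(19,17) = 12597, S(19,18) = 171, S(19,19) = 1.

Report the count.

r20: T_20,1=1×1+0=1; T_20,2=2×262143+1=524287; T_20,3=3×193448101+262143=580606446; T_20,4=4×11259666950+193448101=45232115901; T_20,5=5×147589284710+11259666950=749206090500; T_20,6=6×693081601779+147589284710=4306078895384; T_20,7=7×1492924634839+693081601779=11143554045652; T_20,8=8×1709751003480+1492924634839=15170932662679; T_20,9=9×1144614626805+1709751003480=12011282644725; T_20,10=10×477297033785+1144614626805=5917584964655; T_20,11=11×129413217791+477297033785=1900842429486; T_20,12=12×23466951300+129413217791=411016633391; T_20,13=13×2892439160+23466951300=61068660380; T_20,14=14×243577530+2892439160=6302524580; T_20,15=15×13916778+243577530=452329200; T_20,16=16×527136+13916778=22350954; T_20,17=17×12597+527136=741285; T_20,18=18×171+12597=15675; T_20,19=19×1+171=190; T_20,20=20×0+1=1
B_20 = ΣS(20,k) = 1+524287+580606446+45232115901+749206090500+4306078895384+11143554045652+15170932662679+12011282644725+5917584964655+1900842429486+411016633391+61068660380+6302524580+452329200+22350954+741285+15675+190+1 = 51724158235372

51724158235372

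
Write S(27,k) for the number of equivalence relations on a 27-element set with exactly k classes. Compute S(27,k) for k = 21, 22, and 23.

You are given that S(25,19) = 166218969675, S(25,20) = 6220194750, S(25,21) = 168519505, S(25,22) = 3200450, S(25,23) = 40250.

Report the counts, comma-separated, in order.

row 26: T[26][20]=20·6220194750+166218969675=290622864675  T[26][21]=21·168519505+6220194750=9759104355  T[26][22]=22·3200450+168519505=238929405  T[26][23]=23·40250+3200450=4126200
row 27: T[27][21]=21·9759104355+290622864675=495564056130  T[27][22]=22·238929405+9759104355=15015551265  T[27][23]=23·4126200+238929405=333832005
Read S(27,21) = 495564056130, S(27,22) = 15015551265, S(27,23) = 333832005.

495564056130, 15015551265, 333832005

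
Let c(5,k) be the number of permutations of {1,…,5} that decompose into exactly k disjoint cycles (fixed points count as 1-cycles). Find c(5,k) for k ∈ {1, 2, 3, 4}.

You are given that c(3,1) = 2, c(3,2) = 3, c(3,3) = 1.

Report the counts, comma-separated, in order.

24, 50, 35, 10

[4] T[4,1]:3*2+0=6 · T[4,2]:3*3+2=11 · T[4,3]:3*1+3=6 · T[4,4]:3*0+1=1
[5] T[5,1]:4*6+0=24 · T[5,2]:4*11+6=50 · T[5,3]:4*6+11=35 · T[5,4]:4*1+6=10
Read c(5,1) = 24, c(5,2) = 50, c(5,3) = 35, c(5,4) = 10.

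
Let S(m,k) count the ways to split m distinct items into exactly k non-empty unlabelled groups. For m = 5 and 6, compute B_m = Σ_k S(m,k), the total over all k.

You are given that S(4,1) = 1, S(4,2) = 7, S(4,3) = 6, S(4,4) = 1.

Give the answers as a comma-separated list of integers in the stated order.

52, 203

row 5: T[5][1]=1·1+0=1  T[5][2]=2·7+1=15  T[5][3]=3·6+7=25  T[5][4]=4·1+6=10  T[5][5]=5·0+1=1
row 6: T[6][1]=1·1+0=1  T[6][2]=2·15+1=31  T[6][3]=3·25+15=90  T[6][4]=4·10+25=65  T[6][5]=5·1+10=15  T[6][6]=6·0+1=1
B_5 = ΣS(5,k) = 1+15+25+10+1 = 52
B_6 = ΣS(6,k) = 1+31+90+65+15+1 = 203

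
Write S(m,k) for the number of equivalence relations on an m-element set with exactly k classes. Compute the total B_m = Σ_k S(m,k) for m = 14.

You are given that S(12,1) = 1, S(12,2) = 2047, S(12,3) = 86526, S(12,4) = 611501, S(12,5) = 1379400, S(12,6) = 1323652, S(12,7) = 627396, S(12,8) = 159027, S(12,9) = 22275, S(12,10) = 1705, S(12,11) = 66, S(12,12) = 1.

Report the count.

190899322

[13] T[13,1]:1*1+0=1 · T[13,2]:2*2047+1=4095 · T[13,3]:3*86526+2047=261625 · T[13,4]:4*611501+86526=2532530 · T[13,5]:5*1379400+611501=7508501 · T[13,6]:6*1323652+1379400=9321312 · T[13,7]:7*627396+1323652=5715424 · T[13,8]:8*159027+627396=1899612 · T[13,9]:9*22275+159027=359502 · T[13,10]:10*1705+22275=39325 · T[13,11]:11*66+1705=2431 · T[13,12]:12*1+66=78 · T[13,13]:13*0+1=1
[14] T[14,1]:1*1+0=1 · T[14,2]:2*4095+1=8191 · T[14,3]:3*261625+4095=788970 · T[14,4]:4*2532530+261625=10391745 · T[14,5]:5*7508501+2532530=40075035 · T[14,6]:6*9321312+7508501=63436373 · T[14,7]:7*5715424+9321312=49329280 · T[14,8]:8*1899612+5715424=20912320 · T[14,9]:9*359502+1899612=5135130 · T[14,10]:10*39325+359502=752752 · T[14,11]:11*2431+39325=66066 · T[14,12]:12*78+2431=3367 · T[14,13]:13*1+78=91 · T[14,14]:14*0+1=1
B_14 = ΣS(14,k) = 1+8191+788970+10391745+40075035+63436373+49329280+20912320+5135130+752752+66066+3367+91+1 = 190899322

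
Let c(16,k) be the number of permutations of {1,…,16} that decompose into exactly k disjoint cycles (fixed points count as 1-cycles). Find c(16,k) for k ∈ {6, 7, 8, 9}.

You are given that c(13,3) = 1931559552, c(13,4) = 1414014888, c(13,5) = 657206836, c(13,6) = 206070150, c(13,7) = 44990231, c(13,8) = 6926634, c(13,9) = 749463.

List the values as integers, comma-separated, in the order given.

i=14: T(14,4)=1931559552+13·1414014888=20313753096 | T(14,5)=1414014888+13·657206836=9957703756 | T(14,6)=657206836+13·206070150=3336118786 | T(14,7)=206070150+13·44990231=790943153 | T(14,8)=44990231+13·6926634=135036473 | T(14,9)=6926634+13·749463=16669653
i=15: T(15,5)=20313753096+14·9957703756=159721605680 | T(15,6)=9957703756+14·3336118786=56663366760 | T(15,7)=3336118786+14·790943153=14409322928 | T(15,8)=790943153+14·135036473=2681453775 | T(15,9)=135036473+14·16669653=368411615
i=16: T(16,6)=159721605680+15·56663366760=1009672107080 | T(16,7)=56663366760+15·14409322928=272803210680 | T(16,8)=14409322928+15·2681453775=54631129553 | T(16,9)=2681453775+15·368411615=8207628000
Read c(16,6) = 1009672107080, c(16,7) = 272803210680, c(16,8) = 54631129553, c(16,9) = 8207628000.

1009672107080, 272803210680, 54631129553, 8207628000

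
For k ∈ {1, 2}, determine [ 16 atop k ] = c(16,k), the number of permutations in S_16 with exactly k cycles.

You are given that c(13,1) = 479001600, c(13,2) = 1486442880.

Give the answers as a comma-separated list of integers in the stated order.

row 14: T[14][1]=13·479001600+0=6227020800  T[14][2]=13·1486442880+479001600=19802759040
row 15: T[15][1]=14·6227020800+0=87178291200  T[15][2]=14·19802759040+6227020800=283465647360
row 16: T[16][1]=15·87178291200+0=1307674368000  T[16][2]=15·283465647360+87178291200=4339163001600
Read c(16,1) = 1307674368000, c(16,2) = 4339163001600.

1307674368000, 4339163001600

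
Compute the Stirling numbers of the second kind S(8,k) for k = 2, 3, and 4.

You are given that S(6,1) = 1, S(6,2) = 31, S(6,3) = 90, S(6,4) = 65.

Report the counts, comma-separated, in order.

127, 966, 1701

row 7: T[7][1]=1·1+0=1  T[7][2]=2·31+1=63  T[7][3]=3·90+31=301  T[7][4]=4·65+90=350
row 8: T[8][2]=2·63+1=127  T[8][3]=3·301+63=966  T[8][4]=4·350+301=1701
Read S(8,2) = 127, S(8,3) = 966, S(8,4) = 1701.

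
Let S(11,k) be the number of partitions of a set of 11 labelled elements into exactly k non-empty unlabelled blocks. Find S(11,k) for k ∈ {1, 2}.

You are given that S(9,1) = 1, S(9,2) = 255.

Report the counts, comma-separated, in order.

1, 1023

[10] T[10,1]:1*1+0=1 · T[10,2]:2*255+1=511
[11] T[11,1]:1*1+0=1 · T[11,2]:2*511+1=1023
Read S(11,1) = 1, S(11,2) = 1023.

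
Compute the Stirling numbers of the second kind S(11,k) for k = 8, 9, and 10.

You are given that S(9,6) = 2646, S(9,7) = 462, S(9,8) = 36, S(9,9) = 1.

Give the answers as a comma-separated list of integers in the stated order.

row 10: T[10][7]=7·462+2646=5880  T[10][8]=8·36+462=750  T[10][9]=9·1+36=45  T[10][10]=10·0+1=1
row 11: T[11][8]=8·750+5880=11880  T[11][9]=9·45+750=1155  T[11][10]=10·1+45=55
Read S(11,8) = 11880, S(11,9) = 1155, S(11,10) = 55.

11880, 1155, 55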